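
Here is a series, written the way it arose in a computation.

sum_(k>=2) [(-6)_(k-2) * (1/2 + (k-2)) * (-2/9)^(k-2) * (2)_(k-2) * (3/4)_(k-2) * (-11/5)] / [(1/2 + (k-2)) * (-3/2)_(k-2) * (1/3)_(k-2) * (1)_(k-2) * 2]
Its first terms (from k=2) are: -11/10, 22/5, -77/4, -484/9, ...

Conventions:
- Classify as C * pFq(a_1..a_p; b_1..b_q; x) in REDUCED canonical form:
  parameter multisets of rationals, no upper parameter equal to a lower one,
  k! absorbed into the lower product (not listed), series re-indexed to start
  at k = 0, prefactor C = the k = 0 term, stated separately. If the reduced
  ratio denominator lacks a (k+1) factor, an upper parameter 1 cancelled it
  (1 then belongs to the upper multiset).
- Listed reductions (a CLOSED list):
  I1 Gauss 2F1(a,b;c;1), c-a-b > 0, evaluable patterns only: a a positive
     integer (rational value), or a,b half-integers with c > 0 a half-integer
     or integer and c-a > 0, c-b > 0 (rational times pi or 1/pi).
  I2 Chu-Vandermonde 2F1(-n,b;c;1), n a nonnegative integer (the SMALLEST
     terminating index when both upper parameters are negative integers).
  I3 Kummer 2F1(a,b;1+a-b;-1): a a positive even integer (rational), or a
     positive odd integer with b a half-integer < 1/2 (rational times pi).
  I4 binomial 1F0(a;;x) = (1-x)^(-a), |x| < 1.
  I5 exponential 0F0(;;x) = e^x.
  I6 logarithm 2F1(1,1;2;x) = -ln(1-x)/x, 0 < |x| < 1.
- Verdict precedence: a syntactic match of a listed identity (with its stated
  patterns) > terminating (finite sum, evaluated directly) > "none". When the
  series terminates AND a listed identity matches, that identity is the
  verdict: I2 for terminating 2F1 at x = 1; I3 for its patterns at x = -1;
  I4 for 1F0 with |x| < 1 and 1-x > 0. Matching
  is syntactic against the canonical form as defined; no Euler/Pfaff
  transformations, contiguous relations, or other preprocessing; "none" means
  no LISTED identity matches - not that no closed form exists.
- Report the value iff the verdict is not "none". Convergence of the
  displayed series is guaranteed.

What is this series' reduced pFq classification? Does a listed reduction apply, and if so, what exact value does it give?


The tell: with t_0 = -11/10, (1)_k (prefactor -11/10) is k! itself.
Ratio: r(k) = (-2/9) * (k-6) (k+3/4) (k+2) / [(k-3/2) (k+1/3) (k+1)] - rational in k, leading ratio (-2/9); with t_0 = -11/10, classification follows.

This is -11/10 * 3F2(-6, 3/4, 2; -3/2, 1/3; -2/9) in reduced canonical form. Verdict: terminating. (-6)_k vanishes past k = 6, leaving a 7-term sum, computed directly. Value: -9420257/84240.


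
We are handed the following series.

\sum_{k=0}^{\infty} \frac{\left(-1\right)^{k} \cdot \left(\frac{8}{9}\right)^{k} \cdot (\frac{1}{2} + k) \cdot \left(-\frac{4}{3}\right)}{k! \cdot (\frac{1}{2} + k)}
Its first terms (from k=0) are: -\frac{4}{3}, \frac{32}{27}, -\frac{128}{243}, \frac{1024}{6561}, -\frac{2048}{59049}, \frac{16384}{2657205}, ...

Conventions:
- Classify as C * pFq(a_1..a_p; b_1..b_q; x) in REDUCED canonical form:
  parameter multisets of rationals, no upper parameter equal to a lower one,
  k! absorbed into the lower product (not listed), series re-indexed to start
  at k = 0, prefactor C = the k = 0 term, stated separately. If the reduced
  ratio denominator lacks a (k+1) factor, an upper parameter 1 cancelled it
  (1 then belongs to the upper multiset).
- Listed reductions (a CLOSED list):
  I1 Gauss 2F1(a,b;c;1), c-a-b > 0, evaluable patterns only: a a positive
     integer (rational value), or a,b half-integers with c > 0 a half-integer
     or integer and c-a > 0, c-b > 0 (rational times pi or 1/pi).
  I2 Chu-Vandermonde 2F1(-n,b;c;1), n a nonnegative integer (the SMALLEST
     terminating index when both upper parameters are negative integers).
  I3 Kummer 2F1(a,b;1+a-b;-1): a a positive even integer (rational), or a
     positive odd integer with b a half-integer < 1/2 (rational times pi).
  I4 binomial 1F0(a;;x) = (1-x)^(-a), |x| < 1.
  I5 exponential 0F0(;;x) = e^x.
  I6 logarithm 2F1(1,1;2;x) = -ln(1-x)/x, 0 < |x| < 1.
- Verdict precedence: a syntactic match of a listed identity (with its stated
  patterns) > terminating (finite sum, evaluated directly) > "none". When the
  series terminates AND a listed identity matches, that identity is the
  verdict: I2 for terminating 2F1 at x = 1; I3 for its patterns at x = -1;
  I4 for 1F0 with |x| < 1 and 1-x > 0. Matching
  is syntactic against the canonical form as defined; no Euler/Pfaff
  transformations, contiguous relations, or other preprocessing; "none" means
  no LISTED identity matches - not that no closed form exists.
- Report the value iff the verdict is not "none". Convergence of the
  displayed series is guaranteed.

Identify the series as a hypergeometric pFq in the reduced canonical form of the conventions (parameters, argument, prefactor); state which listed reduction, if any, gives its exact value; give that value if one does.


First insight: t_0 being -\frac{4}{3}, the (-1)^k factor (C = -4/3) folds into the argument's sign.
Step ratio: r(k) = -\frac{8}{9} * 1 / [(k+1)] - rational in k. x = -\frac{8}{9}; t_0 = -\frac{4}{3}; negate the roots.

Classification (C = -\frac{4}{3}): 0F0 with upper {-}, lower {-}, argument x = -\frac{8}{9}. Verdict: the I5 exponential reduction matches (the 0F0 exponential series at x = -\frac{8}{9}). Sum: \left(-\frac{4}{3}\right) \cdot e^{-\frac{8}{9}}.


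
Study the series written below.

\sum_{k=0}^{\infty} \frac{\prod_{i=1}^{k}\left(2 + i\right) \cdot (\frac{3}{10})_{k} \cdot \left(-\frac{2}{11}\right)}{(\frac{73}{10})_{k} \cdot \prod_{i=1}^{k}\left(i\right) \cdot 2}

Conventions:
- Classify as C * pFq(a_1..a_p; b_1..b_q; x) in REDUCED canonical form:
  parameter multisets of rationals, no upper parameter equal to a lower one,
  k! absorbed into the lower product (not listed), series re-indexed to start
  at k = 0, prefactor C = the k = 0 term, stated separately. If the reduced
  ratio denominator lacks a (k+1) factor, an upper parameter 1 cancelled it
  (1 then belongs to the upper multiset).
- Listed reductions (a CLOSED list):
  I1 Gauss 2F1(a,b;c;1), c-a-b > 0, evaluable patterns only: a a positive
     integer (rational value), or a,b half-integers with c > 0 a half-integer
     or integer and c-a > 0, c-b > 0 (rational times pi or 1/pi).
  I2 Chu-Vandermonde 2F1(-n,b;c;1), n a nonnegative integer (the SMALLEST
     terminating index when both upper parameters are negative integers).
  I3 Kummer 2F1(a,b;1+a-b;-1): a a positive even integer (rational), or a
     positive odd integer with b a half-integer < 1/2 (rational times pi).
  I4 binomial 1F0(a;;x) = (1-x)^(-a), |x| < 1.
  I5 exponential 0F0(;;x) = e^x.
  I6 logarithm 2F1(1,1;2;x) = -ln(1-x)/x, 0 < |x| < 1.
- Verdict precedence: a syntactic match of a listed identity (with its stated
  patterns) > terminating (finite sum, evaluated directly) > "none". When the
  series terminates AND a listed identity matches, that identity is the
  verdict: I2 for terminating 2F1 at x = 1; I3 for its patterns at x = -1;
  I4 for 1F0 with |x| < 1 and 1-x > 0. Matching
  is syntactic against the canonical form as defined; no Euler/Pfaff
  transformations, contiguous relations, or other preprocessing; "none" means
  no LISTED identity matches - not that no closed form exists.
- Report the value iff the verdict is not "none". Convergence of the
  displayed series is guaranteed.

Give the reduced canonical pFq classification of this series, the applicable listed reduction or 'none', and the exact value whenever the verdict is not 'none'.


Prefactor -\frac{1}{11}, argument 1: 2F1 with upper {\frac{3}{10}, 3} over lower {\frac{73}{10}}. Verdict at x = 1: Gauss (I1, integer-parameter pattern) matches (x = 1: the Gamma ratio telescopes since c-a-b = 4 > 0 and a = 3 in Z>0). Hence: -\frac{47859}{440000}.

First insight: t_0 being -\frac{1}{11}, the product of the first k integers (prefactor -1/11) is k!.
Step ratio: r(k) = 1 * (k+\frac{3}{10}) (k+3) / [(k+\frac{73}{10}) (k+1)] - poly over poly, x = 1 from leading terms; C = -\frac{1}{11} at k = 0.


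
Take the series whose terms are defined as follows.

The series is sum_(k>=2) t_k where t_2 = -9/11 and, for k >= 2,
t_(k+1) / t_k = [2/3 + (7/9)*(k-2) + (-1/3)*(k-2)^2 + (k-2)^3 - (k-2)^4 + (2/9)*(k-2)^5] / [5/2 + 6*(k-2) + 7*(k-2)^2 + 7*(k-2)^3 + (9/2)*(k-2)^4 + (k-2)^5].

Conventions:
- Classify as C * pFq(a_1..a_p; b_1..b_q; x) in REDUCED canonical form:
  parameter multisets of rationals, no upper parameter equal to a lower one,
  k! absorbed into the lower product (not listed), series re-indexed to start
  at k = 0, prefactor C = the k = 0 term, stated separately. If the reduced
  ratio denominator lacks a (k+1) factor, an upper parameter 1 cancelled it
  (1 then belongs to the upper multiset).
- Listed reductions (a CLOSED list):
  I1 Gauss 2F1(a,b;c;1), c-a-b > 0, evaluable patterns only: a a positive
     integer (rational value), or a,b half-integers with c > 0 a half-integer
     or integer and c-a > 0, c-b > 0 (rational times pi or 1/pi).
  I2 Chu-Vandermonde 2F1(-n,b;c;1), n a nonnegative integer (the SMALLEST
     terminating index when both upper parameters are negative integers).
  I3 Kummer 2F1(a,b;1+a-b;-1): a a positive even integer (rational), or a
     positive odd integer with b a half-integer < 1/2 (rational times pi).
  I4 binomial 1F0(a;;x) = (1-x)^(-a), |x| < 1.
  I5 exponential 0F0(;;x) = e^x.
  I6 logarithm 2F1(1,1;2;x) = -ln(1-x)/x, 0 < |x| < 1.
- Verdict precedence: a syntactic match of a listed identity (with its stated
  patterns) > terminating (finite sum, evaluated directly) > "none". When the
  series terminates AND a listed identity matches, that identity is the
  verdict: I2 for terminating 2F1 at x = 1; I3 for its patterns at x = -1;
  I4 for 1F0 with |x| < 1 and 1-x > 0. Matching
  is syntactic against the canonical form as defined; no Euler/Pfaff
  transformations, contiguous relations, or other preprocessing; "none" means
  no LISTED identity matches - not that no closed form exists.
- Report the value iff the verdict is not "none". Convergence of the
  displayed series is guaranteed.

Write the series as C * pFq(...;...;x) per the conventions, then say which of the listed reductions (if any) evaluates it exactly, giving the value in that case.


The series (x = 2/9) is 3F2: upper {-3, -2, 1/2}, lower {1, 5/2}, prefactor -9/11. Verdict: terminating (-2 upstairs). 3 nonzero terms in all; added directly. Exact value: -403/385.

Key observation: t_0 being -9/11, factor the ratio over Q (C = -9/11): negated roots = parameters.
Term ratio: r(k) = (2/9) * (k-3) (k-2) (k+1/2) / [(k+1) (k+5/2) (k+1)] ; factor over Q: parameters, x = (2/9), and C = -9/11.


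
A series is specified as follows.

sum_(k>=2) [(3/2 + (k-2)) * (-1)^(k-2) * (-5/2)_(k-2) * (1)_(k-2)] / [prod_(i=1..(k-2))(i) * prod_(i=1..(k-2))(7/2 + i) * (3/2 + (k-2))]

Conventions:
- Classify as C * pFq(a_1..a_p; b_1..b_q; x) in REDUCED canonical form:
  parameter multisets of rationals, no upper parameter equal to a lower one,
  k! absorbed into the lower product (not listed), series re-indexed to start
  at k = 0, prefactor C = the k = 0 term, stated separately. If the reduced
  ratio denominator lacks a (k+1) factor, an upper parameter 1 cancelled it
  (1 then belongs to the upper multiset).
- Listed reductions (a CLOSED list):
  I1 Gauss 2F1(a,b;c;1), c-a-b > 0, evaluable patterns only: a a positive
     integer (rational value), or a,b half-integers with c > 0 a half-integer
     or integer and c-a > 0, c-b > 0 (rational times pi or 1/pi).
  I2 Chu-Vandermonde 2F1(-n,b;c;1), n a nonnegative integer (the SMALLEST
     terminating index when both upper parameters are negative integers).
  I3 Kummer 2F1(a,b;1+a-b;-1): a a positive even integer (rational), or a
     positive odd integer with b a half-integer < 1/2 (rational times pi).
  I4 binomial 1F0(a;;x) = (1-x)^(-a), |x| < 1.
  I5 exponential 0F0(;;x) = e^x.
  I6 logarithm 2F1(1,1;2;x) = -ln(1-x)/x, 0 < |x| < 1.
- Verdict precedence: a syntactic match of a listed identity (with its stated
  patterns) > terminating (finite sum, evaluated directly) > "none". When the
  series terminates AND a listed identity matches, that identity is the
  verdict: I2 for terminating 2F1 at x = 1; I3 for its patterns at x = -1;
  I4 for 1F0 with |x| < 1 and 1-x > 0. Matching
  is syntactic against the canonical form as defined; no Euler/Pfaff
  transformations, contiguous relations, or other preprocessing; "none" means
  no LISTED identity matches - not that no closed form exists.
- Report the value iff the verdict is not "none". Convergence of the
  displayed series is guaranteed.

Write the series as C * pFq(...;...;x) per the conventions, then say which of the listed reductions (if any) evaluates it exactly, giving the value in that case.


Reduced: x = -1, 2F1, upper = {-5/2, 1}, lower = {9/2}, C = 1. Verdict: the Kummer evaluation I3 matches (x = -1; c = 9/2 equals 1+a-b for upper {-5/2, 1}: listed pattern). Hence: (35/64) * pi.

Structural cue: with t_0 = 1, the lower running product (C = 1) is a rising factorial.
Ratio: r(k) = (-1) * (k-5/2) (k+1) / [(k+9/2) (k+1)] - rational in k, leading ratio (-1); with t_0 = 1, classification follows.


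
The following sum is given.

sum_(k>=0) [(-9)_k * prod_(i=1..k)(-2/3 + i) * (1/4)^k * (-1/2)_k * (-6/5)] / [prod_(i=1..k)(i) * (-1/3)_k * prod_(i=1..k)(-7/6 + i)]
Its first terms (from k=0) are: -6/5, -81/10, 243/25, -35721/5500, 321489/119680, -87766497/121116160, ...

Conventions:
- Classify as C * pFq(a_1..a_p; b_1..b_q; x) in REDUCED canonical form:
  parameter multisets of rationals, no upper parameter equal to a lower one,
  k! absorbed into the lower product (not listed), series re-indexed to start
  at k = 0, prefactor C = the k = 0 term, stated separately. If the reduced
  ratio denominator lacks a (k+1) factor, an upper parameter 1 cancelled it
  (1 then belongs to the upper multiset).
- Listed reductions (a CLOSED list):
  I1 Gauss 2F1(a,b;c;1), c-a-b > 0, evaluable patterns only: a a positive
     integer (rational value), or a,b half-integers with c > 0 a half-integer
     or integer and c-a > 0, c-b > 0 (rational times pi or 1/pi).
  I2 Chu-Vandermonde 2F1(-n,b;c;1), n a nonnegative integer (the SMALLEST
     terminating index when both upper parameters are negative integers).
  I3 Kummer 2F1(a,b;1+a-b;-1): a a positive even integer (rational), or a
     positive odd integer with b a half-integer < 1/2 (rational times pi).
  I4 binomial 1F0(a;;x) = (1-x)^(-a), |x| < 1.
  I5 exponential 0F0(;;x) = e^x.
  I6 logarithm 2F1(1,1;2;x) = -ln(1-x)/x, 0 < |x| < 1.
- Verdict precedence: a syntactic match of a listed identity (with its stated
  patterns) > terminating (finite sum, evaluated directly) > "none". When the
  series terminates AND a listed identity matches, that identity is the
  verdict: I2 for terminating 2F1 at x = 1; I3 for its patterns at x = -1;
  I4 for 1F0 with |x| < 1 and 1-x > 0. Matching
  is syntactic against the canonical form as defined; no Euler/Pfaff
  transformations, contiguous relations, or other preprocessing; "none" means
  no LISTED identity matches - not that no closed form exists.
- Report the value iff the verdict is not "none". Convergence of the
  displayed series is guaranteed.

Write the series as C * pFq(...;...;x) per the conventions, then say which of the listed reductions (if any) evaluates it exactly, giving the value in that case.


The tell: with t_0 = -6/5, the lower running product (prefactor -6/5) is a rising factorial.
Step ratio: r(k) = (1/4) * (k-9) (k-1/2) (k+1/3) / [(k-1/3) (k-1/6) (k+1)] - rational in k. x = (1/4); t_0 = -6/5; negate the roots.

Prefactor -6/5, argument 1/4: 3F2 with upper {-9, -1/2, 1/3} over lower {-1/3, -1/6}. Verdict: terminating. (-9)_k vanishes past k = 9, leaving a 10-term sum, computed directly. Sum: -33859045796728786851/8468539962843136000.


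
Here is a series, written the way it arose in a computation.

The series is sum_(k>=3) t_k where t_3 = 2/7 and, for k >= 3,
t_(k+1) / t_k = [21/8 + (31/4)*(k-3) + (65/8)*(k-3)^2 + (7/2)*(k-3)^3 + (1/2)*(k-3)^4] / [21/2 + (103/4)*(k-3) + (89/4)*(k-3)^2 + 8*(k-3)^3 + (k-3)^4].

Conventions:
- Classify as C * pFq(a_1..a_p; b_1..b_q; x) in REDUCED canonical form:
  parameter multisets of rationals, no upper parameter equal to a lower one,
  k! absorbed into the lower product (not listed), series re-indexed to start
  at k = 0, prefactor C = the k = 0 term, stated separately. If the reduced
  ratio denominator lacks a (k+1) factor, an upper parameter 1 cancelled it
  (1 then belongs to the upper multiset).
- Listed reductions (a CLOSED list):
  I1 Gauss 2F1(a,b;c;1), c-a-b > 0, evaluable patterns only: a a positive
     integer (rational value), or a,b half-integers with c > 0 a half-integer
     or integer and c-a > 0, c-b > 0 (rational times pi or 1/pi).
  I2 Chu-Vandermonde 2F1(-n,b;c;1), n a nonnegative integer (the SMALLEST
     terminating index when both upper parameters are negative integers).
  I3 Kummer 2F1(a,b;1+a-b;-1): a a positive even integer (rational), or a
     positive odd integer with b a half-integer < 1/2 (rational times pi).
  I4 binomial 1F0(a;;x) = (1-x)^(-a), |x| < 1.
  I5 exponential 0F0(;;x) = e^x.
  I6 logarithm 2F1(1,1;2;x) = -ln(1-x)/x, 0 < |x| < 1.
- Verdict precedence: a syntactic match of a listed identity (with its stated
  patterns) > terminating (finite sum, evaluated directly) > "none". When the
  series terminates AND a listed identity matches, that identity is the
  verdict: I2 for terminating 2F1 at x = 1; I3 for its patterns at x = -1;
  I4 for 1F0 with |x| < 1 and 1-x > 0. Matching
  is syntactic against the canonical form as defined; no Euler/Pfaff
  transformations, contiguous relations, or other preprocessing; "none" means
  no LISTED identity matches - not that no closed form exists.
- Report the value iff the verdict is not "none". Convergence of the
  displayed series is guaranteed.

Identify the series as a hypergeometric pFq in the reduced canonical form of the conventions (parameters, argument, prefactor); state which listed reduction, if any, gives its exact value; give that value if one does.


At argument 1/2: a 2F1 with upper {1, 1}, lower {2}, scaled by C = 2/7. Verdict (x = 1/2): the I6 logarithm reduction applies (the logarithm: parameters (1,1;2), x = 1/2). Value: (-4/7) * ln(1/2).

Key observation: t_0 = 2/7 here, and cancel k + 3/2 from the displayed ratio first; then C = 2/7, x = 1/2.
Consecutive-term ratio: r(k) = (1/2) * (k+1) (k+1) / [(k+2) (k+1)] - rational; roots negated = parameters, x = (1/2), C = 2/7.


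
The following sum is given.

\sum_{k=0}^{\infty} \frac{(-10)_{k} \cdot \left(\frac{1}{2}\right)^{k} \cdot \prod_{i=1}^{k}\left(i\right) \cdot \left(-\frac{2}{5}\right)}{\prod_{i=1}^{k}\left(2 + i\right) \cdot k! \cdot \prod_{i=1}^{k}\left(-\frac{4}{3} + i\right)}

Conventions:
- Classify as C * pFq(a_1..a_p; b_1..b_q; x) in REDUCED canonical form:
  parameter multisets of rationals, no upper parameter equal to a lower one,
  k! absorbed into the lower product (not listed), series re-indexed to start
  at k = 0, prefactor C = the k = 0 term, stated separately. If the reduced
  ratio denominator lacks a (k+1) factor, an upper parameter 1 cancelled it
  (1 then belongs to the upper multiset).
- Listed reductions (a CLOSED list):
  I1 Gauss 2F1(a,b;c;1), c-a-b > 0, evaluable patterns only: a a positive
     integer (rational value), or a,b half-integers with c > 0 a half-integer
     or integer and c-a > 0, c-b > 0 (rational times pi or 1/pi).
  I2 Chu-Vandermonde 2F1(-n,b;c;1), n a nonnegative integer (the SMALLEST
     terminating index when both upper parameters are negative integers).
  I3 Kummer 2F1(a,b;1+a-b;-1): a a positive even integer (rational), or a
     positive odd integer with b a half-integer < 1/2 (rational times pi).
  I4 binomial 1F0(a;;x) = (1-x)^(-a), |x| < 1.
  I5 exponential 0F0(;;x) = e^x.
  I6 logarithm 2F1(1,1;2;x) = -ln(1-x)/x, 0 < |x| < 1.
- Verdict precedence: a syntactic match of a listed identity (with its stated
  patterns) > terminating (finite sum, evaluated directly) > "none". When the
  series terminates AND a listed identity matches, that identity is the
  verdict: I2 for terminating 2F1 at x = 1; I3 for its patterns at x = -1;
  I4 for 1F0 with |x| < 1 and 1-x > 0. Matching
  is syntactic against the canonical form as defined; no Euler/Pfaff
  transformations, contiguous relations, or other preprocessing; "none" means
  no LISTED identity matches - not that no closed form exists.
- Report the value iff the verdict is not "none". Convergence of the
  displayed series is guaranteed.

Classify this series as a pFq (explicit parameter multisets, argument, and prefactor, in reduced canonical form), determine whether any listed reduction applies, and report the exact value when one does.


With C = -\frac{2}{5}: the canonical form is 2F2(-10, 1; -\frac{1}{3}, 3; \frac{1}{2}). Verdict: terminating - upper -10 stops the sum at k = 10; the 11 terms are added exactly. Sum: -\frac{288617274717}{876249088000}.

Key step: t_0 = -\frac{2}{5} here, and the lower running product (C = -2/5, x = 1/2) is a rising factorial.
Consecutive-term ratio: r(k) = \frac{1}{2} * (k-10) (k+1) / [(k-\frac{1}{3}) (k+3) (k+1)] - rational; roots negated = parameters, x = \frac{1}{2}, C = -\frac{2}{5}.


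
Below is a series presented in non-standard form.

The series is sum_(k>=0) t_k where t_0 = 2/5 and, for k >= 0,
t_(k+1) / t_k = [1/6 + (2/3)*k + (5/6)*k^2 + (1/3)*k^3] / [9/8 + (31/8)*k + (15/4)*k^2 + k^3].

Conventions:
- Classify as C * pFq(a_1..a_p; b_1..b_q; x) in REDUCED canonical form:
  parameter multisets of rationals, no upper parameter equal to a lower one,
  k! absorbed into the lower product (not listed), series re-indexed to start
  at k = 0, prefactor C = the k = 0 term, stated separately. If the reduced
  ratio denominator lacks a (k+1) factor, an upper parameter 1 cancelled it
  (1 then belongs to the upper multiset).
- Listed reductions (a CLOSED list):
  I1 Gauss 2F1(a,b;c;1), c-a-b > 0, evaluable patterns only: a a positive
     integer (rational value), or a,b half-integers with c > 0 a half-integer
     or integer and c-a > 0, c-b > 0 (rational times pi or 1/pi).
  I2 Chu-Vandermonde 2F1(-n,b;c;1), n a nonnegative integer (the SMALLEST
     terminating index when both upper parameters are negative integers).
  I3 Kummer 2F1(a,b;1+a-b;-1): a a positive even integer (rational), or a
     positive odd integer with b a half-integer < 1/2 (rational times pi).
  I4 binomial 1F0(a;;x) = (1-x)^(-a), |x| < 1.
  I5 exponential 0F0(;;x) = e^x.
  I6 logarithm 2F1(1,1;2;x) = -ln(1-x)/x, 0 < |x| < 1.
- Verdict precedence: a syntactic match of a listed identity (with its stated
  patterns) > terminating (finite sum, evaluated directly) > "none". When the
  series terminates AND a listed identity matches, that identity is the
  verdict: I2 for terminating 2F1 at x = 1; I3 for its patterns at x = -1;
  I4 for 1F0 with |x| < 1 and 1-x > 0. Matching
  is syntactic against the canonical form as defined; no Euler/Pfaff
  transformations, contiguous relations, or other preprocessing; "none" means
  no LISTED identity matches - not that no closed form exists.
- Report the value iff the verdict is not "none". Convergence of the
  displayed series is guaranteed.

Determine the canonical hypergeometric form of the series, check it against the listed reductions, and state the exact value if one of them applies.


Reduced: x = 1/3, 2F1, upper = {1, 1}, lower = {9/4}, C = 2/5. Verdict: none. A 2F1 with upper {1, 1} fits none of I1-I6 at x = 1/3; the sum runs forever.

Structural cue: t_0 = 2/5 here, and factor the ratio over Q (C = 2/5, x = 1/3): negated roots = parameters.
Adjacent-term ratio: r(k) = (1/3) * (k+1) (k+1) / [(k+9/4) (k+1)] - poly over poly, x = (1/3) from leading terms; C = 2/5 at k = 0.


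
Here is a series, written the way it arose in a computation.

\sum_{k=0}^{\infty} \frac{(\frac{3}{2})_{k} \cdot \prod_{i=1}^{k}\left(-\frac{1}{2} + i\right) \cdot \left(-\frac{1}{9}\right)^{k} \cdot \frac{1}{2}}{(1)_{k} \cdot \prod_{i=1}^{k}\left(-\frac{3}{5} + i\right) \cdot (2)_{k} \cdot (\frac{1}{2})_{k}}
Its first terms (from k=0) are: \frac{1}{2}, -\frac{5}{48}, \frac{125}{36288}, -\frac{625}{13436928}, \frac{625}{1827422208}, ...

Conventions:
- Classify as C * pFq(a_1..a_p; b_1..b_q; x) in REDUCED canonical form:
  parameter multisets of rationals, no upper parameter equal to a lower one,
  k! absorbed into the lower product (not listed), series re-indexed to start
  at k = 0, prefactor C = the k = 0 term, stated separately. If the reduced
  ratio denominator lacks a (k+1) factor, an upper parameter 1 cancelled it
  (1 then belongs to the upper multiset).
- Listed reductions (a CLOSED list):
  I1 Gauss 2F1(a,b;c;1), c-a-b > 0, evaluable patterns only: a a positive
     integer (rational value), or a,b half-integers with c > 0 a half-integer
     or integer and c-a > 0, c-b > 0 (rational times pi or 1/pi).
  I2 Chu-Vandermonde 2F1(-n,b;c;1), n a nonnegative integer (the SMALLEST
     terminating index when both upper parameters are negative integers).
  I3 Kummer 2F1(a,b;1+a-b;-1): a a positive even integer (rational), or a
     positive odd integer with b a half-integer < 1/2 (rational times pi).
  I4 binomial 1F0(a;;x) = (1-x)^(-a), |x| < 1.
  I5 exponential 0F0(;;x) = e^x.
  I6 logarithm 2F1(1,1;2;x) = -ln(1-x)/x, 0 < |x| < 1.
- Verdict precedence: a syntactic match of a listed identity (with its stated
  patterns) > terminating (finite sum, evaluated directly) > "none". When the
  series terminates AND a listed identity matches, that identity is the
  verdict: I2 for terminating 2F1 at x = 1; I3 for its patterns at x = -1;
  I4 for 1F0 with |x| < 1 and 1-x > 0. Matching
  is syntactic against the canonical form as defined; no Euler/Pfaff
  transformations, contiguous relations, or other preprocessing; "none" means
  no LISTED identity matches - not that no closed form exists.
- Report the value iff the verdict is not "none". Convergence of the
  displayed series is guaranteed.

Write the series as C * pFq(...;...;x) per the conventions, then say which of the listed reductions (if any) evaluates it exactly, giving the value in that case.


Reduced: x = -\frac{1}{9}, 1F2, upper = {\frac{3}{2}}, lower = {\frac{2}{5}, 2}, C = \frac{1}{2}. Verdict: none (x = -\frac{1}{9}): each listed identity misses the multisets {\frac{3}{2}} ; {\frac{2}{5}, 2}.

Key observation: t_0 = \frac{1}{2} here, and (1)_k (C = 1/2, x = -1/9) is k! itself.
Step ratio: r(k) = -\frac{1}{9} * (k+\frac{3}{2}) / [(k+\frac{2}{5}) (k+2) (k+1)] - rational in k. x = -\frac{1}{9}; t_0 = \frac{1}{2}; negate the roots.


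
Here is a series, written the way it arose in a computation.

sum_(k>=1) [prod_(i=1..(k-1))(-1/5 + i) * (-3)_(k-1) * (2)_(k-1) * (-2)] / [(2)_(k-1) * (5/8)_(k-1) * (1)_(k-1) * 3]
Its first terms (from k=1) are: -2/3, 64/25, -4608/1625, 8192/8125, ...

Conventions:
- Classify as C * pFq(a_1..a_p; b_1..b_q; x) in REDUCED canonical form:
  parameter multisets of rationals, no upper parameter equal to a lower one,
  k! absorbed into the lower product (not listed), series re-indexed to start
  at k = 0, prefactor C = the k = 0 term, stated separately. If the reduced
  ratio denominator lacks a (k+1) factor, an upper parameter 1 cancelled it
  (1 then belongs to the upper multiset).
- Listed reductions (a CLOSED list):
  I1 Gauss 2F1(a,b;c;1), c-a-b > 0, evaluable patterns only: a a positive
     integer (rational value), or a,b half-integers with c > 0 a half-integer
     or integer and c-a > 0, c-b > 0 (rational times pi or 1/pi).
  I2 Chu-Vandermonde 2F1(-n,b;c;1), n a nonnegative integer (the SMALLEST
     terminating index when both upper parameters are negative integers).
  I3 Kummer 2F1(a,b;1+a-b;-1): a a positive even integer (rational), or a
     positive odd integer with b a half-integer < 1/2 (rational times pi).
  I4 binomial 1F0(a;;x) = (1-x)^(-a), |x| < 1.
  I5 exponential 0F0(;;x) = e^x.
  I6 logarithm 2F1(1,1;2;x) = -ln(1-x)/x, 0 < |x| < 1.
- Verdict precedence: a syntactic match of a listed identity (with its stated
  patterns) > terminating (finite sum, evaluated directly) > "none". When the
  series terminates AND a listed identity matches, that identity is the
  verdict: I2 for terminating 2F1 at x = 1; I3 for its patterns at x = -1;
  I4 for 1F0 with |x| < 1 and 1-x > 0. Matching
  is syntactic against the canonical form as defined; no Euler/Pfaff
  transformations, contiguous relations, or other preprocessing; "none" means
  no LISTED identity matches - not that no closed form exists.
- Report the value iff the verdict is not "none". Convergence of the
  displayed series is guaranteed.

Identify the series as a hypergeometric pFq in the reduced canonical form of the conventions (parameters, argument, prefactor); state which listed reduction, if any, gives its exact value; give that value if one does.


The tell: with t_0 = -2/3, the constant factors (C = -2/3, x = 1) combine into one prefactor.
Step ratio: r(k) = 1 * (k-3) (k+4/5) / [(k+5/8) (k+1)] - poly over poly, x = 1 from leading terms; C = -2/3 at k = 0.

At argument 1: a 2F1 with upper {-3, 4/5}, lower {5/8}, scaled by C = -2/3. Verdict (x = 1): Vandermonde's identity (I2) applies (terminating 2F1 at x = 1 with n = 3, b = 4/5, c = 5/8). Value: 1606/24375.


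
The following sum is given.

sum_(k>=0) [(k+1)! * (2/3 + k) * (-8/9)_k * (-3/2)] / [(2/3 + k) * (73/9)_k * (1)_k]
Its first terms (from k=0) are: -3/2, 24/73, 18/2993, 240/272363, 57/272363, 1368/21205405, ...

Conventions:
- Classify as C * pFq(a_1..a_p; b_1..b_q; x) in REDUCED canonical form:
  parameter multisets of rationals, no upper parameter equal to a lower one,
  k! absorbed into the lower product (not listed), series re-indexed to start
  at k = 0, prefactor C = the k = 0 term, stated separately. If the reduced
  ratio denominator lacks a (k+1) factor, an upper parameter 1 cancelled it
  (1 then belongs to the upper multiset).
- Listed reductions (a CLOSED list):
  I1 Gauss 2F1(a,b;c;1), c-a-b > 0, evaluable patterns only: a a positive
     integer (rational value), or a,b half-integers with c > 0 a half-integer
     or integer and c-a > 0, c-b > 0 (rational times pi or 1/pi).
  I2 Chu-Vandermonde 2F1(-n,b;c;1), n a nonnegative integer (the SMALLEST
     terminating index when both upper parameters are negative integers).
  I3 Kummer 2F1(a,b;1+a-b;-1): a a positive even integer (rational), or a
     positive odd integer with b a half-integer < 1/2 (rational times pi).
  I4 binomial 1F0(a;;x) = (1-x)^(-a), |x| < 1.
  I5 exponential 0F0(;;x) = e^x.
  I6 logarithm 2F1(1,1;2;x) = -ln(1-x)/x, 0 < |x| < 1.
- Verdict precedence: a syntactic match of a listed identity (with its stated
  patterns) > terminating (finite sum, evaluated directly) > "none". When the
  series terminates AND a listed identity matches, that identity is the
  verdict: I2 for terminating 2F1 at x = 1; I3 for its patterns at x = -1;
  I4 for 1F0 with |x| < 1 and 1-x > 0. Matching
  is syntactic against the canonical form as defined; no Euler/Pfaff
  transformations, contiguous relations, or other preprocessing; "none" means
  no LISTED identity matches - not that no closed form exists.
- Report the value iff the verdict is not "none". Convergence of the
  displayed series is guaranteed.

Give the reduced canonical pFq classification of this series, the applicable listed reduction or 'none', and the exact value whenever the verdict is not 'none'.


x = 1 here; the reduced form reads 2F1, upper {-8/9, 2}, lower {73/9}, C = -3/2. Verdict: the Gauss summation I1 fires (x = 1: the Gamma ratio telescopes since c-a-b = 7 > 0 and a = 2 in Z>0). Hence: -220/189.

First insight: t_0 = -3/2 here, and (1)_k (prefactor -3/2) is k! itself.
Step ratio: r(k) = 1 * (k-8/9) (k+2) / [(k+73/9) (k+1)] - rational; roots negated = parameters, x = 1, C = -3/2.


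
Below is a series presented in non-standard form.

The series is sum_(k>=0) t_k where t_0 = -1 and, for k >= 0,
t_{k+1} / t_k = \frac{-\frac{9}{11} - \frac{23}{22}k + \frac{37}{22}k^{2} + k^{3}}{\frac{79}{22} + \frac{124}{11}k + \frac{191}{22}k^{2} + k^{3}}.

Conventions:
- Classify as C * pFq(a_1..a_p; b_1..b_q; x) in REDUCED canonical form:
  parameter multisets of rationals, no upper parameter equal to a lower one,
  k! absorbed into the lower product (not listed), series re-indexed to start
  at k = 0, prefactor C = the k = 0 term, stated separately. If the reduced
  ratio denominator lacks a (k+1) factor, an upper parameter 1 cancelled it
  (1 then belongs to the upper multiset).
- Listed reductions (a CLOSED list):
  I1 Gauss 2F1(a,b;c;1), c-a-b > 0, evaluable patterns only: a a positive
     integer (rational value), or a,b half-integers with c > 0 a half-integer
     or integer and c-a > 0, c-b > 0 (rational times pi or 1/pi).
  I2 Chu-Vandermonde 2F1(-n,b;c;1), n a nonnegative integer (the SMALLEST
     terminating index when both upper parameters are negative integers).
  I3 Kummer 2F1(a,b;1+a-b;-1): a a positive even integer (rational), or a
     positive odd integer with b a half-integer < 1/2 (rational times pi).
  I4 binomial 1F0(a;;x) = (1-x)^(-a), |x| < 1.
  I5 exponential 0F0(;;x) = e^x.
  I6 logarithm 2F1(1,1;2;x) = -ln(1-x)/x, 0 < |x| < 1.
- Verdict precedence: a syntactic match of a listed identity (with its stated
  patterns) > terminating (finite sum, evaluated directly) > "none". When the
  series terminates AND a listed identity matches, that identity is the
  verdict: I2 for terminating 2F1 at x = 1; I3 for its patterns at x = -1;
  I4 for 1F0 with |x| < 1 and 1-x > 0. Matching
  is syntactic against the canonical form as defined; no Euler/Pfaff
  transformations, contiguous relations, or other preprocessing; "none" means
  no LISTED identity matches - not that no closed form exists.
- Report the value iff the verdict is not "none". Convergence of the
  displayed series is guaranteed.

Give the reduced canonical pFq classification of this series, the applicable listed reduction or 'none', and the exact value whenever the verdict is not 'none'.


Canonical form: C = -1 times 2F1 with upper {-\frac{9}{11}, 2}, lower {\frac{79}{11}}, x = 1. Verdict: the Gauss summation I1 applies (x = 1: the Gamma ratio telescopes since c-a-b = 6 > 0 and a = 2 in Z>0). Its exact value is -\frac{646}{847}.

The tell: t_0 = -1 here, and factor the ratio over Q (C = -1): negated roots = parameters.
Term ratio: r(k) = 1 * (k-\frac{9}{11}) (k+2) / [(k+\frac{79}{11}) (k+1)] - rational in k, leading ratio 1; with t_0 = -1, classification follows.


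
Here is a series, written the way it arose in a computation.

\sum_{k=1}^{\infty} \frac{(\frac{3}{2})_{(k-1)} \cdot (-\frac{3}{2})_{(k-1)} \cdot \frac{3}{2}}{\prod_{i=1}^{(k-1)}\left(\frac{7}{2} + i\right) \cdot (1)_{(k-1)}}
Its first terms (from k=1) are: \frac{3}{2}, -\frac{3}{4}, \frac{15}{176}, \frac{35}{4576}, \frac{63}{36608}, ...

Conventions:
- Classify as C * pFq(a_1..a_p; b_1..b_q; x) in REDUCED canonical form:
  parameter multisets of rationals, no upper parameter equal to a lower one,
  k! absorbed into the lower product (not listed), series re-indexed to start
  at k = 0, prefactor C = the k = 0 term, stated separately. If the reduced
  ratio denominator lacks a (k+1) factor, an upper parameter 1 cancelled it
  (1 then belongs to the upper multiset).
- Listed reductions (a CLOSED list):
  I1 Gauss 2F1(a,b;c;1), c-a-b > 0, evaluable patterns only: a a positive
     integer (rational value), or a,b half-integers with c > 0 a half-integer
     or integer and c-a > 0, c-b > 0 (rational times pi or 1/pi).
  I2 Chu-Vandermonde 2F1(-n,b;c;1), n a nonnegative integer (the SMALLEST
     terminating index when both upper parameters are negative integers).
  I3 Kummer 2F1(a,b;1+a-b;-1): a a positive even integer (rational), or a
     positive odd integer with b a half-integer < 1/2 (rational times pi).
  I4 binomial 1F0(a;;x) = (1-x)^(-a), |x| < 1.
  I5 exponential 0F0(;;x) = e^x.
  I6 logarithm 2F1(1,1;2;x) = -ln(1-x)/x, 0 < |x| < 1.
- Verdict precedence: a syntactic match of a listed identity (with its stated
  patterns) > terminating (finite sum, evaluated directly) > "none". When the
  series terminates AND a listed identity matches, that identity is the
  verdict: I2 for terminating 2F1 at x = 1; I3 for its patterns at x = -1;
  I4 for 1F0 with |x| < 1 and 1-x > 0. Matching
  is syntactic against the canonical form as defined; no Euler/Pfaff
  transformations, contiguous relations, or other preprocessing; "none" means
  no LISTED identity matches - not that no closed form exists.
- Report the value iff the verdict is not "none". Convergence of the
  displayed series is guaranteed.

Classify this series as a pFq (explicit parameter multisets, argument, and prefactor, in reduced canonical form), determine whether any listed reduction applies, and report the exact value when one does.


With C = \frac{3}{2}: the canonical form is 2F1(-\frac{3}{2}, \frac{3}{2}; \frac{9}{2}; 1). Verdict: Gauss (I1, half-integer pattern) fires (x = 1; upper {-\frac{3}{2}, \frac{3}{2}} half-integers, c = \frac{9}{2} in the evaluable pattern). Its exact value is \frac{2205}{8192} \cdot \pi.

Structural cue: from the first term \frac{3}{2}: (1)_k (C = 3/2) is k! itself.
Step ratio: r(k) = 1 * (k-\frac{3}{2}) (k+\frac{3}{2}) / [(k+\frac{9}{2}) (k+1)] - poly over poly, x = 1 from leading terms; C = \frac{3}{2} at k = 0.


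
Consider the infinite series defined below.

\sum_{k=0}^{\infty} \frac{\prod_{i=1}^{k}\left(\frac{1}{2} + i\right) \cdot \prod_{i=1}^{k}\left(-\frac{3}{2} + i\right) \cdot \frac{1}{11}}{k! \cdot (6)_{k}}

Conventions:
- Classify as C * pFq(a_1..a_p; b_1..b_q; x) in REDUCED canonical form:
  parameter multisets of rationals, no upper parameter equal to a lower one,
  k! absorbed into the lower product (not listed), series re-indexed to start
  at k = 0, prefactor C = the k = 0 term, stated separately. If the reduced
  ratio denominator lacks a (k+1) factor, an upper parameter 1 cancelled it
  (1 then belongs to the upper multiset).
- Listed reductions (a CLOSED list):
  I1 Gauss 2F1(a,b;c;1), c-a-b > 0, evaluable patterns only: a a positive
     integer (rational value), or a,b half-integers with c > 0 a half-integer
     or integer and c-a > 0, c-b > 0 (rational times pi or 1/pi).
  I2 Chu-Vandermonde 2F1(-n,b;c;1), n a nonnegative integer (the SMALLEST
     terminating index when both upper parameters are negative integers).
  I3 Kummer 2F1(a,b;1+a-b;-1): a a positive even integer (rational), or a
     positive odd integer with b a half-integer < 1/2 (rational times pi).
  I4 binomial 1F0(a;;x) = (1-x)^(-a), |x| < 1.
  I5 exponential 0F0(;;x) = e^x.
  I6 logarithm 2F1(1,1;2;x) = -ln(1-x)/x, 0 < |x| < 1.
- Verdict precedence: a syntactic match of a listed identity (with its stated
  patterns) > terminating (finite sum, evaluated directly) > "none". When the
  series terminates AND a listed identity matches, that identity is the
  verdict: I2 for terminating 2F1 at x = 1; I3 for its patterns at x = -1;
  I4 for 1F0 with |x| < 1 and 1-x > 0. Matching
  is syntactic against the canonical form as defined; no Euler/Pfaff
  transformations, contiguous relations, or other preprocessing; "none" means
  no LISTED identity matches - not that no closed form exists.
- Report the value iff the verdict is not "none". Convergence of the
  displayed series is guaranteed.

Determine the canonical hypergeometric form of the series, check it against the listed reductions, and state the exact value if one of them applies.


x = 1 here; the reduced form reads 2F1, upper {-\frac{1}{2}, \frac{3}{2}}, lower {6}, C = \frac{1}{11}. Verdict: Gauss's theorem I1 (half-integer case) matches (x = 1; upper {-\frac{1}{2}, \frac{3}{2}} half-integers, c = 6 in the evaluable pattern). Hence: \frac{65536}{266805} / \pi.

First insight: with t_0 = \frac{1}{11}, the running product (C = 1/11, x = 1) telescopes to a rising factorial.
Consecutive-term ratio: r(k) = 1 * (k-\frac{1}{2}) (k+\frac{3}{2}) / [(k+6) (k+1)] - poly over poly, x = 1 from leading terms; C = \frac{1}{11} at k = 0.


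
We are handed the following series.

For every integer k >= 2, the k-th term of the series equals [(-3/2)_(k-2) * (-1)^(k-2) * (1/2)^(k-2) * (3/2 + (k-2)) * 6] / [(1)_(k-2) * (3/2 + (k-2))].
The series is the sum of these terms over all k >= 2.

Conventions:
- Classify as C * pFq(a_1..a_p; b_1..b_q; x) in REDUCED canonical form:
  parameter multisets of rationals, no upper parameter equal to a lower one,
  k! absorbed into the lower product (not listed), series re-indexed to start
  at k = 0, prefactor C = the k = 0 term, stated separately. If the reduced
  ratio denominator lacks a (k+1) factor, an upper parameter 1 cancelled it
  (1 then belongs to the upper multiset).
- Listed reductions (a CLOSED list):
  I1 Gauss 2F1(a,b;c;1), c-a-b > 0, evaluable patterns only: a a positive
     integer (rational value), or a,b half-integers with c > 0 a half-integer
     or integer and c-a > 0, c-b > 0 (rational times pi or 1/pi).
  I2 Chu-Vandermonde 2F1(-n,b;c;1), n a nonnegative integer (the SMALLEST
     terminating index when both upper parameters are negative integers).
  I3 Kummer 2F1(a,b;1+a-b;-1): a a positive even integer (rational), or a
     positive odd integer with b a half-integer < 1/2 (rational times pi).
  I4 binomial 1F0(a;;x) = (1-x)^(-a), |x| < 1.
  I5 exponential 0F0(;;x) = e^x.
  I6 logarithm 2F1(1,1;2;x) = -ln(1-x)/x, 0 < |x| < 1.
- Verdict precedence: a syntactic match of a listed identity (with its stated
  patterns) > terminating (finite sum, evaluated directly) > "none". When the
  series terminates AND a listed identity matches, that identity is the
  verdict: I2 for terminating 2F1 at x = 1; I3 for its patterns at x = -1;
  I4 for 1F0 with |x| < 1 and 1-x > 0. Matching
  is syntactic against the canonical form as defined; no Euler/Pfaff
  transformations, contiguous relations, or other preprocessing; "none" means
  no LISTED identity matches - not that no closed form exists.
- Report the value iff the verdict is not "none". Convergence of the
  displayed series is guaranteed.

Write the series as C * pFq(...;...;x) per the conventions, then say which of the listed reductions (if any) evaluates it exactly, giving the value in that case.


Reduced: x = -1/2, 1F0, upper = {-3/2}, lower = {-}, C = 6. Verdict: this is the binomial series (I4) (the 1F0 binomial series: exponent 3/2, x = -1/2). Its exact value is 6 * (3/2)^(3/2).

Key step: t_0 being 6, k + 3/2 divides numerator and denominator alike; C = 6 after cancelling.
Consecutive-term ratio: r(k) = (-1/2) * (k-3/2) / [(k+1)] - rational; roots negated = parameters, x = (-1/2), C = 6.
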